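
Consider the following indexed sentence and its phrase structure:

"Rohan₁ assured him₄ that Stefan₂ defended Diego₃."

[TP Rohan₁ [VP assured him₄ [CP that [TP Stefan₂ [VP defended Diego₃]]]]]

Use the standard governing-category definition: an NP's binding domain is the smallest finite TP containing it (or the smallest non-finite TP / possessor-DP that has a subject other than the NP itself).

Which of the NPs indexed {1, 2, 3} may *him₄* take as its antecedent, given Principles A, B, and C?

*him* is a pronoun, so Principle B applies: it must be free in its binding domain.
Binding domain of *him₄*: the matrix TP, whose subject is Rohan₁.
*Rohan₁* c-commands the pronoun within its binding domain → coindexation would violate Principle B.
*Stefan₂*: the pronoun c-commands this R-expression → coindexation would violate Principle C on *Stefan₂*.
*Diego₃*: the pronoun c-commands this R-expression → coindexation would violate Principle C on *Diego₃*.

none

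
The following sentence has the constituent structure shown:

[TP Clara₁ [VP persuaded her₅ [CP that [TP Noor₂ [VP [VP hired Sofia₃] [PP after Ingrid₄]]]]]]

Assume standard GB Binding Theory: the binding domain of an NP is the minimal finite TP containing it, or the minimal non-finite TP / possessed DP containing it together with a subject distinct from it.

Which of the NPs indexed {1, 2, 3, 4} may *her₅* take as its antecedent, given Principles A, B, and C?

*her* is a pronoun, so Principle B applies: it must be free in its binding domain.
Binding domain of *her₅*: the matrix TP, whose subject is Clara₁.
*Clara₁* c-commands the pronoun within its binding domain → coindexation would violate Principle B.
*Noor₂*: the pronoun c-commands this R-expression → coindexation would violate Principle C on *Noor₂*.
*Sofia₃*: the pronoun c-commands this R-expression → coindexation would violate Principle C on *Sofia₃*.
*Ingrid₄*: the pronoun c-commands this R-expression → coindexation would violate Principle C on *Ingrid₄*.

none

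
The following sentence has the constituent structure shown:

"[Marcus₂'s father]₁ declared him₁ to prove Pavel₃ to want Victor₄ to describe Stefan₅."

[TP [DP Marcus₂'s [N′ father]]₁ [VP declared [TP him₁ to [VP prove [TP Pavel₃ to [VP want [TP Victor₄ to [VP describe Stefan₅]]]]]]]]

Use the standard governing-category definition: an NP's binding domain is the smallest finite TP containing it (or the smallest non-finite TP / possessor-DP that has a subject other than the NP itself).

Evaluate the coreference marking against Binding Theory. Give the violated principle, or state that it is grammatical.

Principle B

The two coindexed NPs are *[Marcus₂'s father]₁* and *him₁*.
*him₁* is a pronoun. Its binding domain is the matrix TP, whose subject is [Marcus₂'s father]₁.
*[Marcus₂'s father]₁* c-commands it within that domain and carries the same index.
The pronoun is locally bound → Principle B violation.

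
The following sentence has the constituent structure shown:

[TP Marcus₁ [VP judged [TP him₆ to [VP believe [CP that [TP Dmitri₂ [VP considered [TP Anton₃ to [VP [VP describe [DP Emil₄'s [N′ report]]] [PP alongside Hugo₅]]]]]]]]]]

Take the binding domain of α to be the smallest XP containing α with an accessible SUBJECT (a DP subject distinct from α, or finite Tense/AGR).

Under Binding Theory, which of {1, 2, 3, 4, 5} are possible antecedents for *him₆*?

none

*him* is a pronoun, so Principle B applies: it must be free in its binding domain.
Binding domain of *him₆*: the matrix TP, whose subject is Marcus₁.
*Marcus₁* c-commands the pronoun within its binding domain → coindexation would violate Principle B.
*Dmitri₂*: the pronoun c-commands this R-expression → coindexation would violate Principle C on *Dmitri₂*.
*Anton₃*: the pronoun c-commands this R-expression → coindexation would violate Principle C on *Anton₃*.
*Emil₄*: the pronoun c-commands this R-expression → coindexation would violate Principle C on *Emil₄*.
*Hugo₅*: the pronoun c-commands this R-expression → coindexation would violate Principle C on *Hugo₅*.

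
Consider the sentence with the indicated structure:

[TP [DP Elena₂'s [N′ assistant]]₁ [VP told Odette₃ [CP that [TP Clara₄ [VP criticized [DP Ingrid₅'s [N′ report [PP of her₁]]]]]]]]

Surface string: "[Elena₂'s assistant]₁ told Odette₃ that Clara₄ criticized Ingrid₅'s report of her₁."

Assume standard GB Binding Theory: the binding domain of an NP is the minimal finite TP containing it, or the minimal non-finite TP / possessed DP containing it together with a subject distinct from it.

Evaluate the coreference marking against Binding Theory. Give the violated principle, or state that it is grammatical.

grammatical

The two coindexed NPs are *[Elena₂'s assistant]₁* and *her₁*.
*her₁* is a pronoun; its binding domain is the possessed DP, whose subject is Ingrid₅. Within that domain it is c-commanded only by *Ingrid₅*, which carries a different index — the pronoun is free locally, so Principle B holds.
*[Elena₂'s assistant]₁* is an R-expression; *her₁* does not c-command it, and no other NP shares its index, so Principle C is satisfied.
All principles are respected.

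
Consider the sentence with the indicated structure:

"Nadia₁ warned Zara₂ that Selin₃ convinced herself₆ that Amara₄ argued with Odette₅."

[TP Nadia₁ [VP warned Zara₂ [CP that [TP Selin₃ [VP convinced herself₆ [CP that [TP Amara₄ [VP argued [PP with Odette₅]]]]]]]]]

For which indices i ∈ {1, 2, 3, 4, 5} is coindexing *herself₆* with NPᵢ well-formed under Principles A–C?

{3}

*herself* is an anaphor, so Principle A applies: it must be bound in its binding domain.
Binding domain of *herself₆*: the embedded TP, whose subject is Selin₃.
*Nadia₁* c-commands the anaphor but is outside its binding domain → cannot satisfy Principle A.
*Zara₂* c-commands the anaphor but is outside its binding domain → cannot satisfy Principle A.
*Selin₃* c-commands the anaphor within its binding domain → licit binder.
*Amara₄* does not c-command the anaphor → cannot bind it.
*Odette₅* does not c-command the anaphor → cannot bind it.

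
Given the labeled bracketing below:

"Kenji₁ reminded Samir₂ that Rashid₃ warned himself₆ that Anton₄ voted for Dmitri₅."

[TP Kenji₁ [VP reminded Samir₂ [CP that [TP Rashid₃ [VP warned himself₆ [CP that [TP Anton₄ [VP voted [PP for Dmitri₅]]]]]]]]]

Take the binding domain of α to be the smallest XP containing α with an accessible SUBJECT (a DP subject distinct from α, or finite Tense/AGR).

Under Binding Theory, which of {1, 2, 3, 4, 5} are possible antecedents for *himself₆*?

{3}

*himself* is an anaphor, so Principle A applies: it must be bound in its binding domain.
Binding domain of *himself₆*: the embedded TP, whose subject is Rashid₃.
*Kenji₁* c-commands the anaphor but is outside its binding domain → cannot satisfy Principle A.
*Samir₂* c-commands the anaphor but is outside its binding domain → cannot satisfy Principle A.
*Rashid₃* c-commands the anaphor within its binding domain → licit binder.
*Anton₄* does not c-command the anaphor → cannot bind it.
*Dmitri₅* does not c-command the anaphor → cannot bind it.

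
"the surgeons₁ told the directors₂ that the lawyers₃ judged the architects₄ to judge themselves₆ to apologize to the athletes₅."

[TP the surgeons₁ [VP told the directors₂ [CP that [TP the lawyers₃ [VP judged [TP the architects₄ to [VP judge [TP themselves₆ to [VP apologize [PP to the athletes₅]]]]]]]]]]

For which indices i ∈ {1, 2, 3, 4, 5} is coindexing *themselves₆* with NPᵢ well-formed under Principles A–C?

*themselves* is an anaphor, so Principle A applies: it must be bound in its binding domain.
Binding domain of *themselves₆*: the embedded TP, whose subject is the architects₄.
*the surgeons₁* c-commands the anaphor but is outside its binding domain → cannot satisfy Principle A.
*the directors₂* c-commands the anaphor but is outside its binding domain → cannot satisfy Principle A.
*the lawyers₃* c-commands the anaphor but is outside its binding domain → cannot satisfy Principle A.
*the architects₄* c-commands the anaphor within its binding domain → licit binder.
*the athletes₅* does not c-command the anaphor → cannot bind it.

{4}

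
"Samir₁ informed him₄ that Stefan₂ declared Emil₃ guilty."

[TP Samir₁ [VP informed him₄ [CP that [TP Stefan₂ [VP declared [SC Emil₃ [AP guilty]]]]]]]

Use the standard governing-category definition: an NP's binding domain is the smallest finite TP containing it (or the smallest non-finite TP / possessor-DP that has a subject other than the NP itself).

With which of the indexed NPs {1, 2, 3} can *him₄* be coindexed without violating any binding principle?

none

*him* is a pronoun, so Principle B applies: it must be free in its binding domain.
Binding domain of *him₄*: the matrix TP, whose subject is Samir₁.
*Samir₁* c-commands the pronoun within its binding domain → coindexation would violate Principle B.
*Stefan₂*: the pronoun c-commands this R-expression → coindexation would violate Principle C on *Stefan₂*.
*Emil₃*: the pronoun c-commands this R-expression → coindexation would violate Principle C on *Emil₃*.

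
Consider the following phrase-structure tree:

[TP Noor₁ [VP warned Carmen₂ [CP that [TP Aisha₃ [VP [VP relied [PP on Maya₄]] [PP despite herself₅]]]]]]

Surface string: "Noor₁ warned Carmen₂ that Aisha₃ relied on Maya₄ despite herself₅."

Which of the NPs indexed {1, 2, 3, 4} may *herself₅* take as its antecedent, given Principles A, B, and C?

*herself* is an anaphor, so Principle A applies: it must be bound in its binding domain.
Binding domain of *herself₅*: the embedded TP, whose subject is Aisha₃.
*Noor₁* c-commands the anaphor but is outside its binding domain → cannot satisfy Principle A.
*Carmen₂* c-commands the anaphor but is outside its binding domain → cannot satisfy Principle A.
*Aisha₃* c-commands the anaphor within its binding domain → licit binder.
*Maya₄* does not c-command the anaphor → cannot bind it.

{3}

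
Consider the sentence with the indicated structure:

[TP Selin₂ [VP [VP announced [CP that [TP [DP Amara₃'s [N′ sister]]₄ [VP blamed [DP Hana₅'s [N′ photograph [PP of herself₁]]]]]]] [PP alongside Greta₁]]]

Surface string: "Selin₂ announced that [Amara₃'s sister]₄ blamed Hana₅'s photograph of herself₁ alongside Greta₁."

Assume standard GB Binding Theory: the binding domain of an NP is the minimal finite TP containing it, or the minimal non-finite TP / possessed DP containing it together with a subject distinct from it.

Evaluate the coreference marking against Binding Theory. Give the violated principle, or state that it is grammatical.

The two coindexed NPs are *Greta₁* and *herself₁*.
*herself₁* is an anaphor. Principle A requires it to be bound within its binding domain — the possessed DP, whose subject is Hana₅.
Within that domain it is c-commanded by *Hana₅*, which does not share its index.
*Greta₁* does not c-command the anaphor at all.
The anaphor is unbound in its domain → Principle A violation.

Principle A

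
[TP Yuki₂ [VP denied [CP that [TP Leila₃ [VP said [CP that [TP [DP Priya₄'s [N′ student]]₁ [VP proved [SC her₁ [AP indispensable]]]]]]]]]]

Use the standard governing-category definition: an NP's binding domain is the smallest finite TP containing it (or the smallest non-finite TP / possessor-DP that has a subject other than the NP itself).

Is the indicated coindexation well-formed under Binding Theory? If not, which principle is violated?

The two coindexed NPs are *[Priya₄'s student]₁* and *her₁*.
*her₁* is a pronoun. Its binding domain is the embedded TP, whose subject is [Priya₄'s student]₁.
*[Priya₄'s student]₁* c-commands it within that domain and carries the same index.
The pronoun is locally bound → Principle B violation.

Principle B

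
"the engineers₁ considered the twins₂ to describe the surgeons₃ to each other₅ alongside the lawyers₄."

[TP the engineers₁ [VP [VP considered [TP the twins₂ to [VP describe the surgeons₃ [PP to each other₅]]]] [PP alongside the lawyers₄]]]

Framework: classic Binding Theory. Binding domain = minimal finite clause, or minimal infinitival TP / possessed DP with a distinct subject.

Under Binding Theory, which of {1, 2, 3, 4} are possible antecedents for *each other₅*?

{2, 3}

*each other* is an anaphor, so Principle A applies: it must be bound in its binding domain.
Binding domain of *each other₅*: the embedded TP, whose subject is the twins₂.
*the engineers₁* c-commands the anaphor but is outside its binding domain → cannot satisfy Principle A.
*the twins₂* c-commands the anaphor within its binding domain → licit binder.
*the surgeons₃* c-commands the anaphor within its binding domain → licit binder.
*the lawyers₄* does not c-command the anaphor → cannot bind it.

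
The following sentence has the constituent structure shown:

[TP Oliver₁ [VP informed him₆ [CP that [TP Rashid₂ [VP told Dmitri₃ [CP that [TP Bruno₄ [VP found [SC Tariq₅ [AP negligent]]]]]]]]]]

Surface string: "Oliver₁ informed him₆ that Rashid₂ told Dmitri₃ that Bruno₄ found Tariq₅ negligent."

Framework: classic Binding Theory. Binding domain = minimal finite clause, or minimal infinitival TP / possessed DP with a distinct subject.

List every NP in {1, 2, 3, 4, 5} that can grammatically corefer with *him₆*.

none

*him* is a pronoun, so Principle B applies: it must be free in its binding domain.
Binding domain of *him₆*: the matrix TP, whose subject is Oliver₁.
*Oliver₁* c-commands the pronoun within its binding domain → coindexation would violate Principle B.
*Rashid₂*: the pronoun c-commands this R-expression → coindexation would violate Principle C on *Rashid₂*.
*Dmitri₃*: the pronoun c-commands this R-expression → coindexation would violate Principle C on *Dmitri₃*.
*Bruno₄*: the pronoun c-commands this R-expression → coindexation would violate Principle C on *Bruno₄*.
*Tariq₅*: the pronoun c-commands this R-expression → coindexation would violate Principle C on *Tariq₅*.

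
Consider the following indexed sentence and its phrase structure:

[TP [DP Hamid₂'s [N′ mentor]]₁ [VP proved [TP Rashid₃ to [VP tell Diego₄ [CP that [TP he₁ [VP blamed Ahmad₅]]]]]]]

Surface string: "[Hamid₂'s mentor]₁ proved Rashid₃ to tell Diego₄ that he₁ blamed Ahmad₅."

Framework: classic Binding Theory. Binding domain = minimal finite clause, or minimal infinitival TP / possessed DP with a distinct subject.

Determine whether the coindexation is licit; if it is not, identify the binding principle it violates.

grammatical

The two coindexed NPs are *[Hamid₂'s mentor]₁* and *he₁*.
*he₁* is a pronoun; nothing c-commands it within its binding domain (the embedded TP.), so Principle B holds trivially.
*[Hamid₂'s mentor]₁* is an R-expression; *he₁* does not c-command it, and no other NP shares its index, so Principle C is satisfied.
All principles are respected.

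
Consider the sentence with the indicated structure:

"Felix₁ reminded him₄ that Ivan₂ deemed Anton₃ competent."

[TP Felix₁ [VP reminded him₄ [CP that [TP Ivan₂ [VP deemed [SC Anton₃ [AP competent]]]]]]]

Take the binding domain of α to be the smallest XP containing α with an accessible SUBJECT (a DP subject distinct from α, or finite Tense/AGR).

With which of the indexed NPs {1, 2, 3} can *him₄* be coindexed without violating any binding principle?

none

*him* is a pronoun, so Principle B applies: it must be free in its binding domain.
Binding domain of *him₄*: the matrix TP, whose subject is Felix₁.
*Felix₁* c-commands the pronoun within its binding domain → coindexation would violate Principle B.
*Ivan₂*: the pronoun c-commands this R-expression → coindexation would violate Principle C on *Ivan₂*.
*Anton₃*: the pronoun c-commands this R-expression → coindexation would violate Principle C on *Anton₃*.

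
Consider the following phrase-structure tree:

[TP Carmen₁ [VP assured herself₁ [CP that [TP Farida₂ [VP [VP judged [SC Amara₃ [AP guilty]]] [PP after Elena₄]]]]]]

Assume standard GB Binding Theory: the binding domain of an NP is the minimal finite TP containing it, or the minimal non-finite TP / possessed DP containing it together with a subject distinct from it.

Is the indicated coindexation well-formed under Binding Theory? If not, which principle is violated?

The two coindexed NPs are *Carmen₁* and *herself₁*.
*herself₁* is an anaphor; its binding domain is the matrix TP, whose subject is Carmen₁. *Carmen₁* c-commands it within that domain and shares its index, so Principle A is satisfied.
*Carmen₁* is an R-expression; *herself₁* does not c-command it, and no other NP shares its index, so Principle C is satisfied.
All principles are respected.

grammatical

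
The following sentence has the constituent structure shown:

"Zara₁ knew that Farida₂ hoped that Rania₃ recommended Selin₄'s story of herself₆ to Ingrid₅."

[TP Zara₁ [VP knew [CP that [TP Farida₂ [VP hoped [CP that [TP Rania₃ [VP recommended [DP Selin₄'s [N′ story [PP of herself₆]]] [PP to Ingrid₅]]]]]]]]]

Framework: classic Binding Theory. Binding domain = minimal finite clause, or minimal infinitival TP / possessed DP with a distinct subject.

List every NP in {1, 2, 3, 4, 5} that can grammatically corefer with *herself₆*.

*herself* is an anaphor, so Principle A applies: it must be bound in its binding domain.
Binding domain of *herself₆*: the possessed DP, whose subject is Selin₄.
*Zara₁* c-commands the anaphor but is outside its binding domain → cannot satisfy Principle A.
*Farida₂* c-commands the anaphor but is outside its binding domain → cannot satisfy Principle A.
*Rania₃* c-commands the anaphor but is outside its binding domain → cannot satisfy Principle A.
*Selin₄* c-commands the anaphor within its binding domain → licit binder.
*Ingrid₅* does not c-command the anaphor → cannot bind it.

{4}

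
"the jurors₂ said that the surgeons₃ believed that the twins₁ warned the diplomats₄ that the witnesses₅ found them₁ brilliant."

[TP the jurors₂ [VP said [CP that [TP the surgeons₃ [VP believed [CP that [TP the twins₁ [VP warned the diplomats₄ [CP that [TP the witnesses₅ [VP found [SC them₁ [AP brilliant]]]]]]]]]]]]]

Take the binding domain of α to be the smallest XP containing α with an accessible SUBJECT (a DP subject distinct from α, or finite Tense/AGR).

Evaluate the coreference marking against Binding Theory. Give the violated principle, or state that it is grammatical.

grammatical

The two coindexed NPs are *the twins₁* and *them₁*.
*them₁* is a pronoun; its binding domain is the embedded TP, whose subject is the witnesses₅. Within that domain it is c-commanded only by *the witnesses₅*, which carries a different index — the pronoun is free locally, so Principle B holds.
*the twins₁* is an R-expression; *them₁* does not c-command it, and no other NP shares its index, so Principle C is satisfied.
All principles are respected.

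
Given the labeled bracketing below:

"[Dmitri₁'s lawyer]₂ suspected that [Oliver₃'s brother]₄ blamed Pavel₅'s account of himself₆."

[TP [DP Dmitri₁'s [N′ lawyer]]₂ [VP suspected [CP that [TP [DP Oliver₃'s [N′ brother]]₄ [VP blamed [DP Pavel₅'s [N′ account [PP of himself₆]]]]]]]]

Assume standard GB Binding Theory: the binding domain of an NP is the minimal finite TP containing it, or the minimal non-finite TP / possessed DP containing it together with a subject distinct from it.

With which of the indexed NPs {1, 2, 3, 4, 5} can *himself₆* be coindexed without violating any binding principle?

{5}

*himself* is an anaphor, so Principle A applies: it must be bound in its binding domain.
Binding domain of *himself₆*: the possessed DP, whose subject is Pavel₅.
*Dmitri₁* does not c-command the anaphor → cannot bind it.
*[Dmitri₁'s lawyer]₂* c-commands the anaphor but is outside its binding domain → cannot satisfy Principle A.
*Oliver₃* does not c-command the anaphor → cannot bind it.
*[Oliver₃'s brother]₄* c-commands the anaphor but is outside its binding domain → cannot satisfy Principle A.
*Pavel₅* c-commands the anaphor within its binding domain → licit binder.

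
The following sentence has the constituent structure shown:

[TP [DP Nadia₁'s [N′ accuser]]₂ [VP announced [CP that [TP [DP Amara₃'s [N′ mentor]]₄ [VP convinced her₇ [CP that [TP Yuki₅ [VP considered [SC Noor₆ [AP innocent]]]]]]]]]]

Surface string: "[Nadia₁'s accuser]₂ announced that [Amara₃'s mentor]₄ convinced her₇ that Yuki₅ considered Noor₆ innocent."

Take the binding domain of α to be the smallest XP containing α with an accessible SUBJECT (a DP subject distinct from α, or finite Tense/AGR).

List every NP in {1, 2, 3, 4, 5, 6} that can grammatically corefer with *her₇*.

*her* is a pronoun, so Principle B applies: it must be free in its binding domain.
Binding domain of *her₇*: the embedded TP, whose subject is [Amara₃'s mentor]₄.
*Nadia₁* and the pronoun do not c-command one another → neither Principle B nor Principle C is at stake; coindexation permitted.
*[Nadia₁'s accuser]₂* c-commands the pronoun but from outside its binding domain, and is not c-commanded by it → coindexation permitted.
*Amara₃* and the pronoun do not c-command one another → neither Principle B nor Principle C is at stake; coindexation permitted.
*[Amara₃'s mentor]₄* c-commands the pronoun within its binding domain → coindexation would violate Principle B.
*Yuki₅*: the pronoun c-commands this R-expression → coindexation would violate Principle C on *Yuki₅*.
*Noor₆*: the pronoun c-commands this R-expression → coindexation would violate Principle C on *Noor₆*.

{1, 2, 3}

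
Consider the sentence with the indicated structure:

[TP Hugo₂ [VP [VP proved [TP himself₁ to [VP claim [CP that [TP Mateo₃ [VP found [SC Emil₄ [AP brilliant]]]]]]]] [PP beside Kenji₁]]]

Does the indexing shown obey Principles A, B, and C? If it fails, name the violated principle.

Principle A

The two coindexed NPs are *Kenji₁* and *himself₁*.
*himself₁* is an anaphor. Principle A requires it to be bound within its binding domain — the matrix TP, whose subject is Hugo₂.
Within that domain it is c-commanded by *Hugo₂*, which does not share its index.
*Kenji₁* does not c-command the anaphor at all.
The anaphor is unbound in its domain → Principle A violation.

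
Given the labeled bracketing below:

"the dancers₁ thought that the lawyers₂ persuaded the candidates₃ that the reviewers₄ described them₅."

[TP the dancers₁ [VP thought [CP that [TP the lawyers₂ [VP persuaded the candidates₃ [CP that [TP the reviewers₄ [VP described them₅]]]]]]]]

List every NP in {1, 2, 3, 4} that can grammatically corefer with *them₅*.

{1, 2, 3}

*them* is a pronoun, so Principle B applies: it must be free in its binding domain.
Binding domain of *them₅*: the embedded TP, whose subject is the reviewers₄.
*the dancers₁* c-commands the pronoun but from outside its binding domain, and is not c-commanded by it → coindexation permitted.
*the lawyers₂* c-commands the pronoun but from outside its binding domain, and is not c-commanded by it → coindexation permitted.
*the candidates₃* c-commands the pronoun but from outside its binding domain, and is not c-commanded by it → coindexation permitted.
*the reviewers₄* c-commands the pronoun within its binding domain → coindexation would violate Principle B.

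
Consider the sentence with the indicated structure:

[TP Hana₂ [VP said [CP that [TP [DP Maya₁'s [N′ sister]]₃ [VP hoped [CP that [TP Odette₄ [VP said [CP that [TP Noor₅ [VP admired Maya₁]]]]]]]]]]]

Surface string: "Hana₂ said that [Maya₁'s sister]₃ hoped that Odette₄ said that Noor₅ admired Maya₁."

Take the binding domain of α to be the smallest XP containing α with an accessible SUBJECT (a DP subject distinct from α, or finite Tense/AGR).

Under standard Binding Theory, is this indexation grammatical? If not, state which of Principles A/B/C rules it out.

The two coindexed NPs are *Maya₁* and *Maya₁*.
*Maya₁* is an R-expression; no coindexed NP c-commands it, so Principle C holds.
*Maya₁* is an R-expression; *Maya₁* does not c-command it, and no other NP shares its index, so Principle C is satisfied.
All principles are respected.

grammatical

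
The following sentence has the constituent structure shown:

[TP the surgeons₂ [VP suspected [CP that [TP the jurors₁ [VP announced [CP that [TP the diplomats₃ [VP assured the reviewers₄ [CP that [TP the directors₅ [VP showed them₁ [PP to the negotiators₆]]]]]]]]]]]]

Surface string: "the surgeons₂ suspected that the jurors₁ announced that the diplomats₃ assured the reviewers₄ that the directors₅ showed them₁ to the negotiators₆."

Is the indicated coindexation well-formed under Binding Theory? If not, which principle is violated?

The two coindexed NPs are *the jurors₁* and *them₁*.
*them₁* is a pronoun; its binding domain is the embedded TP, whose subject is the directors₅. Within that domain it is c-commanded only by *the directors₅*, which carries a different index — the pronoun is free locally, so Principle B holds.
*the jurors₁* is an R-expression; *them₁* does not c-command it, and no other NP shares its index, so Principle C is satisfied.
All principles are respected.

grammatical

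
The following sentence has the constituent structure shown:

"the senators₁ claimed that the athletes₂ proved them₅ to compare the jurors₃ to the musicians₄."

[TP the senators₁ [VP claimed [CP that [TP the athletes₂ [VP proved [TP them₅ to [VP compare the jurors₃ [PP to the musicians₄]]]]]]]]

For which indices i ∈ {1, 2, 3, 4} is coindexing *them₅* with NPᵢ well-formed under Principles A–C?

{1}

*them* is a pronoun, so Principle B applies: it must be free in its binding domain.
Binding domain of *them₅*: the embedded TP, whose subject is the athletes₂.
*the senators₁* c-commands the pronoun but from outside its binding domain, and is not c-commanded by it → coindexation permitted.
*the athletes₂* c-commands the pronoun within its binding domain → coindexation would violate Principle B.
*the jurors₃*: the pronoun c-commands this R-expression → coindexation would violate Principle C on *the jurors₃*.
*the musicians₄*: the pronoun c-commands this R-expression → coindexation would violate Principle C on *the musicians₄*.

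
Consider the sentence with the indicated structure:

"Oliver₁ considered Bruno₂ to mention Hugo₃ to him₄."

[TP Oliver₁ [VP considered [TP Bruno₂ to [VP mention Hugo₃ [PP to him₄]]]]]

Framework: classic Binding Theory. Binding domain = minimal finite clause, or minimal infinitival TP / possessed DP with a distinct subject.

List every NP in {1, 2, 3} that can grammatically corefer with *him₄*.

{1}

*him* is a pronoun, so Principle B applies: it must be free in its binding domain.
Binding domain of *him₄*: the embedded TP, whose subject is Bruno₂.
*Oliver₁* c-commands the pronoun but from outside its binding domain, and is not c-commanded by it → coindexation permitted.
*Bruno₂* c-commands the pronoun within its binding domain → coindexation would violate Principle B.
*Hugo₃* c-commands the pronoun within its binding domain → coindexation would violate Principle B.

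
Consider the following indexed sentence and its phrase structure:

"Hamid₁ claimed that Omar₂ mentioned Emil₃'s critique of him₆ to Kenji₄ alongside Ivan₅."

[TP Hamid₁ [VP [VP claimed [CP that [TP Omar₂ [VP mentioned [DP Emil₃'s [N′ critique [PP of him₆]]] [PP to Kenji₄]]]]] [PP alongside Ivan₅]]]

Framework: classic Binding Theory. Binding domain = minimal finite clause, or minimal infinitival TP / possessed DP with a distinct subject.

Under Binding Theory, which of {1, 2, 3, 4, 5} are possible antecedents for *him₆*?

{1, 2, 4, 5}

*him* is a pronoun, so Principle B applies: it must be free in its binding domain.
Binding domain of *him₆*: the possessed DP, whose subject is Emil₃.
*Hamid₁* c-commands the pronoun but from outside its binding domain, and is not c-commanded by it → coindexation permitted.
*Omar₂* c-commands the pronoun but from outside its binding domain, and is not c-commanded by it → coindexation permitted.
*Emil₃* c-commands the pronoun within its binding domain → coindexation would violate Principle B.
*Kenji₄* and the pronoun do not c-command one another → neither Principle B nor Principle C is at stake; coindexation permitted.
*Ivan₅* and the pronoun do not c-command one another → neither Principle B nor Principle C is at stake; coindexation permitted.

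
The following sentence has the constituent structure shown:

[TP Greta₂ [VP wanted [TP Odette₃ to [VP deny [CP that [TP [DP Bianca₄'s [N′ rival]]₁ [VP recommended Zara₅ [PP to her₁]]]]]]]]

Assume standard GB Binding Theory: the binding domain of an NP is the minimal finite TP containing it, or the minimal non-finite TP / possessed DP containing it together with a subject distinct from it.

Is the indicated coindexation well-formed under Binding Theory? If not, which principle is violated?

Principle B

The two coindexed NPs are *[Bianca₄'s rival]₁* and *her₁*.
*her₁* is a pronoun. Its binding domain is the embedded TP, whose subject is [Bianca₄'s rival]₁.
*[Bianca₄'s rival]₁* c-commands it within that domain and carries the same index.
The pronoun is locally bound → Principle B violation.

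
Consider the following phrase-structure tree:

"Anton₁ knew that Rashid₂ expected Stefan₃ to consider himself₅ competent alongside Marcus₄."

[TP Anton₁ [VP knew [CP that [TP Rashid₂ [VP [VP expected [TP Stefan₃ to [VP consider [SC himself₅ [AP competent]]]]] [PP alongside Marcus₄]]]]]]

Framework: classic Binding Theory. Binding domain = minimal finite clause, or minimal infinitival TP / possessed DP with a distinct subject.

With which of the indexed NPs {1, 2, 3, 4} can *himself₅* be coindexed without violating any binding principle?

{3}

*himself* is an anaphor, so Principle A applies: it must be bound in its binding domain.
Binding domain of *himself₅*: the embedded TP, whose subject is Stefan₃.
*Anton₁* c-commands the anaphor but is outside its binding domain → cannot satisfy Principle A.
*Rashid₂* c-commands the anaphor but is outside its binding domain → cannot satisfy Principle A.
*Stefan₃* c-commands the anaphor within its binding domain → licit binder.
*Marcus₄* does not c-command the anaphor → cannot bind it.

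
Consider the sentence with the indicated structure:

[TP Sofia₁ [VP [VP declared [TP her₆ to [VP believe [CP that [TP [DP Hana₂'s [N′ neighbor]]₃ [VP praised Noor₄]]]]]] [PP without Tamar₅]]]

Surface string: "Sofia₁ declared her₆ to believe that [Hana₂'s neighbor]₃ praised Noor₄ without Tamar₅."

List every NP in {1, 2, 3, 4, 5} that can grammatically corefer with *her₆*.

*her* is a pronoun, so Principle B applies: it must be free in its binding domain.
Binding domain of *her₆*: the matrix TP, whose subject is Sofia₁.
*Sofia₁* c-commands the pronoun within its binding domain → coindexation would violate Principle B.
*Hana₂*: the pronoun c-commands this R-expression → coindexation would violate Principle C on *Hana₂*.
*[Hana₂'s neighbor]₃*: the pronoun c-commands this R-expression → coindexation would violate Principle C on *[Hana₂'s neighbor]₃*.
*Noor₄*: the pronoun c-commands this R-expression → coindexation would violate Principle C on *Noor₄*.
*Tamar₅* and the pronoun do not c-command one another → neither Principle B nor Principle C is at stake; coindexation permitted.

{5}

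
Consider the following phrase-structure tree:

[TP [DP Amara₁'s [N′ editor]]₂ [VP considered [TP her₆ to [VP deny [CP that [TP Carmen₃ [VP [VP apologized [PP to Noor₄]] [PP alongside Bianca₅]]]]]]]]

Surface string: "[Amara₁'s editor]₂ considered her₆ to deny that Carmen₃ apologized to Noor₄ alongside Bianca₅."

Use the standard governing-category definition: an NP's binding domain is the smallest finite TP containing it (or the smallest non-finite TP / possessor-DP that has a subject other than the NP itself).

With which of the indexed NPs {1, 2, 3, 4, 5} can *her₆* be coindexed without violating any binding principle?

{1}

*her* is a pronoun, so Principle B applies: it must be free in its binding domain.
Binding domain of *her₆*: the matrix TP, whose subject is [Amara₁'s editor]₂.
*Amara₁* and the pronoun do not c-command one another → neither Principle B nor Principle C is at stake; coindexation permitted.
*[Amara₁'s editor]₂* c-commands the pronoun within its binding domain → coindexation would violate Principle B.
*Carmen₃*: the pronoun c-commands this R-expression → coindexation would violate Principle C on *Carmen₃*.
*Noor₄*: the pronoun c-commands this R-expression → coindexation would violate Principle C on *Noor₄*.
*Bianca₅*: the pronoun c-commands this R-expression → coindexation would violate Principle C on *Bianca₅*.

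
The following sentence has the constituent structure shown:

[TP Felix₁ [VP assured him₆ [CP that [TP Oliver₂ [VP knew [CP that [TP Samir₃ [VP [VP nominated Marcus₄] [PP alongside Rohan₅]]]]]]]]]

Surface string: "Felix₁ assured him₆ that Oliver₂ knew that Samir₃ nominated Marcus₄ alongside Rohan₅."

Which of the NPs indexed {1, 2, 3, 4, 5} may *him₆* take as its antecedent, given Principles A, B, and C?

none

*him* is a pronoun, so Principle B applies: it must be free in its binding domain.
Binding domain of *him₆*: the matrix TP, whose subject is Felix₁.
*Felix₁* c-commands the pronoun within its binding domain → coindexation would violate Principle B.
*Oliver₂*: the pronoun c-commands this R-expression → coindexation would violate Principle C on *Oliver₂*.
*Samir₃*: the pronoun c-commands this R-expression → coindexation would violate Principle C on *Samir₃*.
*Marcus₄*: the pronoun c-commands this R-expression → coindexation would violate Principle C on *Marcus₄*.
*Rohan₅*: the pronoun c-commands this R-expression → coindexation would violate Principle C on *Rohan₅*.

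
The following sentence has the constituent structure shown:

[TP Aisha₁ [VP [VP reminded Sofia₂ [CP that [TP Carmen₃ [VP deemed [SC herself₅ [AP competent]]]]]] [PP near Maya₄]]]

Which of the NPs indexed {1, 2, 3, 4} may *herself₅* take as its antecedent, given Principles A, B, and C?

*herself* is an anaphor, so Principle A applies: it must be bound in its binding domain.
Binding domain of *herself₅*: the embedded TP, whose subject is Carmen₃.
*Aisha₁* c-commands the anaphor but is outside its binding domain → cannot satisfy Principle A.
*Sofia₂* c-commands the anaphor but is outside its binding domain → cannot satisfy Principle A.
*Carmen₃* c-commands the anaphor within its binding domain → licit binder.
*Maya₄* does not c-command the anaphor → cannot bind it.

{3}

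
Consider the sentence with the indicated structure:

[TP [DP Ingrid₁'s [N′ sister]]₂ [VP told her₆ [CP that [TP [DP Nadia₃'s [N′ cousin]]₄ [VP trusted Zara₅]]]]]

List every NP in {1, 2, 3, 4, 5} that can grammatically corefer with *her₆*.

{1}

*her* is a pronoun, so Principle B applies: it must be free in its binding domain.
Binding domain of *her₆*: the matrix TP, whose subject is [Ingrid₁'s sister]₂.
*Ingrid₁* and the pronoun do not c-command one another → neither Principle B nor Principle C is at stake; coindexation permitted.
*[Ingrid₁'s sister]₂* c-commands the pronoun within its binding domain → coindexation would violate Principle B.
*Nadia₃*: the pronoun c-commands this R-expression → coindexation would violate Principle C on *Nadia₃*.
*[Nadia₃'s cousin]₄*: the pronoun c-commands this R-expression → coindexation would violate Principle C on *[Nadia₃'s cousin]₄*.
*Zara₅*: the pronoun c-commands this R-expression → coindexation would violate Principle C on *Zara₅*.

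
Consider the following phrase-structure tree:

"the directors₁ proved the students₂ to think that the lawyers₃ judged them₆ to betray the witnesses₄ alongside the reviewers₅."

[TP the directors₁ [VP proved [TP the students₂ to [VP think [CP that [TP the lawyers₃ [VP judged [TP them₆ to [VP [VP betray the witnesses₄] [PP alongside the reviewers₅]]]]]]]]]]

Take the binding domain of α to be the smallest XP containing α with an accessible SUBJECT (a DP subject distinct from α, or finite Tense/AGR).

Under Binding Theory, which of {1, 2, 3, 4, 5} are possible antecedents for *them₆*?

*them* is a pronoun, so Principle B applies: it must be free in its binding domain.
Binding domain of *them₆*: the embedded TP, whose subject is the lawyers₃.
*the directors₁* c-commands the pronoun but from outside its binding domain, and is not c-commanded by it → coindexation permitted.
*the students₂* c-commands the pronoun but from outside its binding domain, and is not c-commanded by it → coindexation permitted.
*the lawyers₃* c-commands the pronoun within its binding domain → coindexation would violate Principle B.
*the witnesses₄*: the pronoun c-commands this R-expression → coindexation would violate Principle C on *the witnesses₄*.
*the reviewers₅*: the pronoun c-commands this R-expression → coindexation would violate Principle C on *the reviewers₅*.

{1, 2}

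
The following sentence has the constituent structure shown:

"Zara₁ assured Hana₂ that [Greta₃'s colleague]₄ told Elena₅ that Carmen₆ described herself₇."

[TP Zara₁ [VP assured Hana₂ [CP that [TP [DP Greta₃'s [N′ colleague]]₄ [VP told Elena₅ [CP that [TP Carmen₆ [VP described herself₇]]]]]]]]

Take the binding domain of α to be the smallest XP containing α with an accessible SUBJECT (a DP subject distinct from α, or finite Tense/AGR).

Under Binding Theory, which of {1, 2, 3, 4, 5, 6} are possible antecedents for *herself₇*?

*herself* is an anaphor, so Principle A applies: it must be bound in its binding domain.
Binding domain of *herself₇*: the embedded TP, whose subject is Carmen₆.
*Zara₁* c-commands the anaphor but is outside its binding domain → cannot satisfy Principle A.
*Hana₂* c-commands the anaphor but is outside its binding domain → cannot satisfy Principle A.
*Greta₃* does not c-command the anaphor → cannot bind it.
*[Greta₃'s colleague]₄* c-commands the anaphor but is outside its binding domain → cannot satisfy Principle A.
*Elena₅* c-commands the anaphor but is outside its binding domain → cannot satisfy Principle A.
*Carmen₆* c-commands the anaphor within its binding domain → licit binder.

{6}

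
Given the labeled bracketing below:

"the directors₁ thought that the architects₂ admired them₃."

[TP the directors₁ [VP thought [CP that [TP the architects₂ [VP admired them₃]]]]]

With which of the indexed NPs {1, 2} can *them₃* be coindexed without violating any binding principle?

{1}

*them* is a pronoun, so Principle B applies: it must be free in its binding domain.
Binding domain of *them₃*: the embedded TP, whose subject is the architects₂.
*the directors₁* c-commands the pronoun but from outside its binding domain, and is not c-commanded by it → coindexation permitted.
*the architects₂* c-commands the pronoun within its binding domain → coindexation would violate Principle B.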